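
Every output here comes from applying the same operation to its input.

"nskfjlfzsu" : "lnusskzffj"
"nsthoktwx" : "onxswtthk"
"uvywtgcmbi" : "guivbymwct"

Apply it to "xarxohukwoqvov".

The transformation: take characters alternately from the front and the back (1st, last, 2nd, 2nd-last, ...), then move the last character to the front.
Applying both steps to "xarxohukwoqvov": "xvaorvxqoohwuk", then "kxvaorvxqoohwu".
(Check on "uvywtgcmbi": → "uivbymwctg" → "guivbymwct" ✓)

kxvaorvxqoohwu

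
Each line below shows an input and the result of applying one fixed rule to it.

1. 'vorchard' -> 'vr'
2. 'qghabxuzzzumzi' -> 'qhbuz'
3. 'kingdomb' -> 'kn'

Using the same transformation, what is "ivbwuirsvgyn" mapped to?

ibur

The rule is to keep every other character starting from the first (positions 1st, 3rd, 5th, ...), then delete the last 2 characters.
For "ivbwuirsvgyn", step one produces "iburvy"; step two turns that into "ibur".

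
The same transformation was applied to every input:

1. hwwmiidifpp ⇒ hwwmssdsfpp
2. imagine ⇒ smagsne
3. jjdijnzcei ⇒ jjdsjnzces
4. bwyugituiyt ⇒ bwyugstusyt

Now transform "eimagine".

esmagsne

What's happening: replace every "i" with "s".
Doing the same to "eimagine": "esmagsne".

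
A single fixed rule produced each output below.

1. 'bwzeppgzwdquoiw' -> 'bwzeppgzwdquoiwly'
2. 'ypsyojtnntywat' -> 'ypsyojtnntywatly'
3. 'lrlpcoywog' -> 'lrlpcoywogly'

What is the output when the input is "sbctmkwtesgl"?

sbctmkwtesglly

In each case the input is transformed by: append "ly".
So "sbctmkwtesgl" becomes "sbctmkwtesglly".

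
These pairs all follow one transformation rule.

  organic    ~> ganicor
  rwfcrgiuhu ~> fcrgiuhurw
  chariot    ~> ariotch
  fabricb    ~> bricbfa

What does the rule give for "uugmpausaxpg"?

gmpausaxpguu

In each case the input is transformed by: move the first 2 characters to the end (rotate left by 2).
So "uugmpausaxpg" becomes "gmpausaxpguu".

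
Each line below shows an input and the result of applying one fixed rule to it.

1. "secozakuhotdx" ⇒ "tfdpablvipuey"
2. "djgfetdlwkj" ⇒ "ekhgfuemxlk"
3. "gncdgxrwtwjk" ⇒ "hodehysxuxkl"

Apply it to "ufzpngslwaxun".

vgaqohtmxbyvo

In each case the input is transformed by: shift every letter 1 place forward in the alphabet (wrapping around).
So "ufzpngslwaxun" becomes "vgaqohtmxbyvo".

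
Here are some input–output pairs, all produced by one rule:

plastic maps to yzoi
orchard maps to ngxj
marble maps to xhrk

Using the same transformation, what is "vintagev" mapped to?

gmkb

The rule is to shift every letter 6 places forward in the alphabet (wrapping around), then keep only the last 4 characters.
"vintagev" → "botzgmkb" → "gmkb".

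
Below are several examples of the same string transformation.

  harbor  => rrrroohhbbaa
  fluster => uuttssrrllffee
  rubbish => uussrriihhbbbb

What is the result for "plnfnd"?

ppnnnnllffdd

The pattern: sort the characters into reverse alphabetical order, then double every character.
Applying that to "plnfnd" gives "ppnnnnllffdd".
(Check on "fluster": → "utsrlfe" → "uuttssrrllffee" ✓)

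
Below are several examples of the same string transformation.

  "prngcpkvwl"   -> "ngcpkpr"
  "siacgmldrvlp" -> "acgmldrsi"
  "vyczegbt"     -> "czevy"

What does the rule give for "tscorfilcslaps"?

The transformation: delete the last 3 characters, then move the first 2 characters to the end (rotate left by 2).
Starting from "tscorfilcslaps": after the first operation, "tscorfilcsl"; after the second, "corfilcslts".

corfilcslts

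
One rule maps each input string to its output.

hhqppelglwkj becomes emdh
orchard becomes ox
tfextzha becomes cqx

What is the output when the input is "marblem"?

xi

What's happening: shift every letter 3 places backward in the alphabet (wrapping around), then keep one character in every 3, starting at position 2 (positions 2nd, 5th, 8th, ...).
"marblem" → "jxoyibj" → "xi".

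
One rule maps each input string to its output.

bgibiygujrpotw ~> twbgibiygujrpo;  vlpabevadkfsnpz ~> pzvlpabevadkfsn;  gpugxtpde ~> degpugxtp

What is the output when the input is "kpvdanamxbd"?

The transformation: move the last 2 characters to the front (rotate right by 2).
On "kpvdanamxbd" that produces "bdkpvdanamx".

bdkpvdanamx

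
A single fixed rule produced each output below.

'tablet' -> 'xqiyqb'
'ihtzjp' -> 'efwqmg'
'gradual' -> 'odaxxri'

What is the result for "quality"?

rnixqfv

The pattern: shift every letter 3 places backward in the alphabet (wrapping around), then swap each adjacent pair of characters (1↔2, 3↔4, ...).
"quality" → "nrxifqv" → "rnixqfv".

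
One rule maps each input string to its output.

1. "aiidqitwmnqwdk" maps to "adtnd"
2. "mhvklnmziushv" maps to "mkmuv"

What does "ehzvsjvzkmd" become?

evvm

In each case the input is transformed by: keep one character in every 3, starting at position 1 (positions 1st, 4th, 7th, ...).
So "ehzvsjvzkmd" becomes "evvm".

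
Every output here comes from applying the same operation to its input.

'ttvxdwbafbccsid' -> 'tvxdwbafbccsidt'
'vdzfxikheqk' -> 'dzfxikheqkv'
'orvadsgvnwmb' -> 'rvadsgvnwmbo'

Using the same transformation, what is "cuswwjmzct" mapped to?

uswwjmzctc

Rule — move the first character to the end.
Applying that to "cuswwjmzct" gives "uswwjmzctc".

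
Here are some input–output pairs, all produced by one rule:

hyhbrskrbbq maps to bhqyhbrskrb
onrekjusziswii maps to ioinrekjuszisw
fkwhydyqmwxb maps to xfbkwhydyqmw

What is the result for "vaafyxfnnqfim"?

ivmaafyxfnnqf

Looking at the pairs, the operation is to swap the first and last characters, then move the last 2 characters to the front (rotate right by 2).
Starting from "vaafyxfnnqfim": after the first operation, "maafyxfnnqfiv"; after the second, "ivmaafyxfnnqf".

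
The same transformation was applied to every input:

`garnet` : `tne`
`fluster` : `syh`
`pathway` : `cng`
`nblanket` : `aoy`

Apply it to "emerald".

rzr

The transformation: shift every letter 13 places forward in the alphabet (wrapping around) — i.e. ROT13, then keep only the first 3 characters.
For "emerald" the result is "rzr".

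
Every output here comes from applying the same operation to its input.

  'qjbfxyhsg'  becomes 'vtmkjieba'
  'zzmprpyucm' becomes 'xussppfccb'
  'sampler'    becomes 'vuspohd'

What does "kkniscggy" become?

The pattern: shift every letter 3 places forward in the alphabet (wrapping around), then sort the characters into reverse alphabetical order.
Starting from "kkniscggy": after the first operation, "nnqlvfjjb"; after the second, "vqnnljjfb".

vqnnljjfb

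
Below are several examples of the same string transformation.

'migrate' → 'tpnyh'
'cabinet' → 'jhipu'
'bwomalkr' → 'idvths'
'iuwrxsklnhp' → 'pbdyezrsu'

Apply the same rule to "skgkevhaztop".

zrnrlcohga

Rule — delete the last 2 characters, then shift every letter 7 places forward in the alphabet (wrapping around).
Applying both steps to "skgkevhaztop": "skgkevhazt", then "zrnrlcohga".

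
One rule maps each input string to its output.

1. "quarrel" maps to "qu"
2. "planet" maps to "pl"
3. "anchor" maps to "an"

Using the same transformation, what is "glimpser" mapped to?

Each output is the input with this applied: keep only the first 2 characters.
"glimpser" → "gl".

gl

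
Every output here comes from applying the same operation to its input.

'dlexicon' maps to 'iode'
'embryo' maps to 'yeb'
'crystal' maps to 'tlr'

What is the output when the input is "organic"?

ncr

In each case the input is transformed by: move the first 3 characters to the end (rotate left by 3), then keep every other character starting from the second (positions 2nd, 4th, 6th, ...).
"organic" → "anicorg" → "ncr".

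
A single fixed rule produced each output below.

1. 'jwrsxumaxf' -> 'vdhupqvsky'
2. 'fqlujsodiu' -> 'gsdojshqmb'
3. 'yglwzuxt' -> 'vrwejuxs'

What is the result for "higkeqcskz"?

In each case the input is transformed by: move the last 2 characters to the front (rotate right by 2), then shift every letter 2 places backward in the alphabet (wrapping around).
Applying both steps to "higkeqcskz": "kzhigkeqcs", then "ixfgeicoaq".

ixfgeicoaq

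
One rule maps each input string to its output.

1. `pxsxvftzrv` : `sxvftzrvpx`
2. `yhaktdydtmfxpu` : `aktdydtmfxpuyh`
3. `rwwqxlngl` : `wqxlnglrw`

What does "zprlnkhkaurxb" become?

rlnkhkaurxbzp

Looking at the pairs, the operation is to move the first 2 characters to the end (rotate left by 2).
Doing the same to "zprlnkhkaurxb": "rlnkhkaurxbzp".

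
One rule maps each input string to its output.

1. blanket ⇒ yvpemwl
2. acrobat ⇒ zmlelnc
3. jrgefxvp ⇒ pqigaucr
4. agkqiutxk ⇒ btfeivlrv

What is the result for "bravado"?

In each case the input is transformed by: move the first 3 characters to the end (rotate left by 3), then shift every letter 11 places forward in the alphabet (wrapping around).
Working it through for "bravado": intermediate "vadobra", final "glozmcl".

glozmcl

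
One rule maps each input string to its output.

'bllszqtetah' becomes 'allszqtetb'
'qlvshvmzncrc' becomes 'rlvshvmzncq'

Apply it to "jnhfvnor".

onhfvnj

Each output is the input with this applied: delete the last character, then swap the first and last characters.
For "jnhfvnor", step one produces "jnhfvno"; step two turns that into "onhfvnj".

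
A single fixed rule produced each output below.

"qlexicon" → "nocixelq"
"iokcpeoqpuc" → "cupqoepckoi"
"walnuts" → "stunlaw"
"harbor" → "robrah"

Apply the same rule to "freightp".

pthgierf

Looking at the pairs, the operation is to reverse the string.
So "freightp" becomes "pthgierf".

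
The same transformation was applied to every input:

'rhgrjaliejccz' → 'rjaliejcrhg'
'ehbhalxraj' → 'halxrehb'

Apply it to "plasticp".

stipla

In each case the input is transformed by: delete the last 2 characters, then move the first 3 characters to the end (rotate left by 3).
On "plasticp": the first step gives "plasti", and the second then gives "stipla".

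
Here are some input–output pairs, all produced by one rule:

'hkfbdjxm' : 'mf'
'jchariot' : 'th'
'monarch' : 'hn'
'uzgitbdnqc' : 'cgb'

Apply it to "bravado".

oa

Each output is the input with this applied: move the last 3 characters to the front (rotate right by 3), then keep one character in every 3, starting at position 3 (positions 3rd, 6th, 9th, ...).
Applying that to "bravado" gives "oa".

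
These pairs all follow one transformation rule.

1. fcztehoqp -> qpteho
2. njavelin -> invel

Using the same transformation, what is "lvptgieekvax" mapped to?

The transformation: delete the first 3 characters, then move the last 2 characters to the front (rotate right by 2).
"lvptgieekvax" → "tgieekvax" → "axtgieekv".

axtgieekv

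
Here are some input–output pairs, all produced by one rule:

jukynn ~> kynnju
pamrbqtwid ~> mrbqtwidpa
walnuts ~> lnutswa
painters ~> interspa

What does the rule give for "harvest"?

rvestha

The rule is to move the first 2 characters to the end (rotate left by 2).
Doing the same to "harvest": "rvestha".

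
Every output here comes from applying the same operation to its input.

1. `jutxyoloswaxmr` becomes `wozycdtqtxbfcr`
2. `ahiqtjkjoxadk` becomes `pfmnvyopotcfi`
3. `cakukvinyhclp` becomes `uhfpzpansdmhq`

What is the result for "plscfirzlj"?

The pattern: shift every letter 5 places forward in the alphabet (wrapping around), then move the last character to the front.
Starting from "plscfirzlj": after the first operation, "uqxhknweqo"; after the second, "ouqxhknweq".

ouqxhknweq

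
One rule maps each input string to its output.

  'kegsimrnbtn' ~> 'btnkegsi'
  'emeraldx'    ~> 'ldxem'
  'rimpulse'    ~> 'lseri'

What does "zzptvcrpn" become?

rpnzzp

Rule — move the last 3 characters to the front (rotate right by 3), then delete the last 3 characters.
For "zzptvcrpn" the result is "rpnzzp".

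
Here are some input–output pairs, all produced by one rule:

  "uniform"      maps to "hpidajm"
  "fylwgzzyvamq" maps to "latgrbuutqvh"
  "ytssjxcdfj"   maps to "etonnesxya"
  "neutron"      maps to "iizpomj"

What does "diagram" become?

hydvbmv

In each case the input is transformed by: move the last character to the front, then shift every letter 5 places backward in the alphabet (wrapping around).
"diagram" → "mdiagra" → "hydvbmv".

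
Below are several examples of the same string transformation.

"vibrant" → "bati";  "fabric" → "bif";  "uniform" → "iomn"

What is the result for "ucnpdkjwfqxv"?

Each output is the input with this applied: move the first 2 characters to the end (rotate left by 2), then keep every other character starting from the first (positions 1st, 3rd, 5th, ...).
Applying both steps to "ucnpdkjwfqxv": "npdkjwfqxvuc", then "ndjfxu".

ndjfxu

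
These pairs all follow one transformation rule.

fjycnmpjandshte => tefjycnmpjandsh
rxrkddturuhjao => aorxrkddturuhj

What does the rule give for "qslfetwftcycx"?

What's happening: move the last 2 characters to the front (rotate right by 2).
On "qslfetwftcycx" that produces "cxqslfetwftcy".

cxqslfetwftcy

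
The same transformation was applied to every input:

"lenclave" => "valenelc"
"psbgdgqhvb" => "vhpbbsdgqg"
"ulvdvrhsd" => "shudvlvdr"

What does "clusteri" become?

Looking at the pairs, the operation is to move the last 3 characters to the front (rotate right by 3), then swap each adjacent pair of characters (1↔2, 3↔4, ...).
Applying both steps to "clusteri": "ericlust", then "reciults".

reciults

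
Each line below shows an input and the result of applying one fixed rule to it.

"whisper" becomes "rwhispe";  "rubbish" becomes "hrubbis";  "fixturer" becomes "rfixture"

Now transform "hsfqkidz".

zhsfqkid

Each output is the input with this applied: move the last character to the front.
Doing the same to "hsfqkidz": "zhsfqkid".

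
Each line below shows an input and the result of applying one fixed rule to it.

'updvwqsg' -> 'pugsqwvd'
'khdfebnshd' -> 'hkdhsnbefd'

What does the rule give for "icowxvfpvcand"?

cidnacvpfvxwo

Rule — move the first 2 characters to the end (rotate left by 2), then reverse the string.
On "icowxvfpvcand": the first step gives "owxvfpvcandic", and the second then gives "cidnacvpfvxwo".
(Check on "khdfebnshd": → "dfebnshdkh" → "hkdhsnbefd" ✓)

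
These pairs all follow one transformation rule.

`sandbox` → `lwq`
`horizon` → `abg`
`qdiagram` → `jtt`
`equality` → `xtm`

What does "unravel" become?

In each case the input is transformed by: shift every letter 7 places backward in the alphabet (wrapping around), then keep one character in every 3, starting at position 1 (positions 1st, 4th, 7th, ...).
"unravel" → "ngktoxe" → "nte".

nte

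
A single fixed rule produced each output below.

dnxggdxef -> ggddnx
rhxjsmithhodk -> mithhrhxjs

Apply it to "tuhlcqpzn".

lcqtuh

Looking at the pairs, the operation is to delete the last 3 characters, then swap the front and back halves of the string.
Applying both steps to "tuhlcqpzn": "tuhlcq", then "lcqtuh".
(Check on "dnxggdxef": → "dnxggd" → "ggddnx" ✓)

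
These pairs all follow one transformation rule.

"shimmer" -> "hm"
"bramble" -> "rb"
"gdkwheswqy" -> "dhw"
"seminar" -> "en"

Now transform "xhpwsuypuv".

hsp

The pattern: keep one character in every 3, starting at position 2 (positions 2nd, 5th, 8th, ...).
For "xhpwsuypuv" the result is "hsp".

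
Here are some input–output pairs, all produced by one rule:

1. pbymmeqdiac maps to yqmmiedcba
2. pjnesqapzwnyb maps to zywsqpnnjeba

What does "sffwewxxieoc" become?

xxwwoiffeec

The pattern: delete the first character, then sort the characters into reverse alphabetical order.
On "sffwewxxieoc": the first step gives "ffwewxxieoc", and the second then gives "xxwwoiffeec".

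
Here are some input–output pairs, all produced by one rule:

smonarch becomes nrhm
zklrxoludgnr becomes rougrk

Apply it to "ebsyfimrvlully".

yirllyb

The pattern: move the first 2 characters to the end (rotate left by 2), then keep every other character starting from the second (positions 2nd, 4th, 6th, ...).
Working it through for "ebsyfimrvlully": intermediate "syfimrvlullyeb", final "yirllyb".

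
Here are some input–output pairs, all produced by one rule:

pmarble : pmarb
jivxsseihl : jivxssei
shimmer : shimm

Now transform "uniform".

unifo

The pattern: delete the last 2 characters.
"uniform" → "unifo".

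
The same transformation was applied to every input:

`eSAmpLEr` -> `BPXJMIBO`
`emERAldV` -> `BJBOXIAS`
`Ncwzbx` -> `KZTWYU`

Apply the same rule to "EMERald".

BJBOXIA

Looking at the pairs, the operation is to shift every letter 3 places backward in the alphabet (wrapping around), then convert every letter to uppercase.
"EMERald" → "BJBOxia" → "BJBOXIA".
(Check on "eSAmpLEr": → "bPXjmIBo" → "BPXJMIBO" ✓)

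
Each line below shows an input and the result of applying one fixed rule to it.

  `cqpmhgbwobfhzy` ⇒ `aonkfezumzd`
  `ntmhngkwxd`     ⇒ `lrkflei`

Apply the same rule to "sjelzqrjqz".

qhcjxop

What's happening: delete the last 3 characters, then shift every letter 2 places backward in the alphabet (wrapping around).
Applying both steps to "sjelzqrjqz": "sjelzqr", then "qhcjxop".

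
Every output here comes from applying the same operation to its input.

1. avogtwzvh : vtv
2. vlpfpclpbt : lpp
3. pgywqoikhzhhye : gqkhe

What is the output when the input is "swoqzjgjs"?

wzj

The transformation: keep one character in every 3, starting at position 2 (positions 2nd, 5th, 8th, ...).
Applying that to "swoqzjgjs" gives "wzj".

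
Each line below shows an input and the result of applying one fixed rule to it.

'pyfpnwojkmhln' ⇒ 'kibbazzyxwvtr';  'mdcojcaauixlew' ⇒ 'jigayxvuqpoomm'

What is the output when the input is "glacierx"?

jdxusqom

In each case the input is transformed by: sort the characters into reverse alphabetical order, then shift every letter 12 places forward in the alphabet (wrapping around).
Starting from "glacierx": after the first operation, "xrligeca"; after the second, "jdxusqom".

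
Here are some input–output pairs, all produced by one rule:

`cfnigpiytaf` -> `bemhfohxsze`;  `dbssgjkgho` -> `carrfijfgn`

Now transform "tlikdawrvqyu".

skhjczvqupxt

Rule — shift every letter 1 place backward in the alphabet (wrapping around).
Applying that to "tlikdawrvqyu" gives "skhjczvqupxt".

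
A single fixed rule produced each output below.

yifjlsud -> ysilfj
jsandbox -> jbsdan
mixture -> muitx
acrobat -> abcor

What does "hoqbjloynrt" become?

hnoyqoblj

Each output is the input with this applied: delete the last 2 characters, then take characters alternately from the front and the back (1st, last, 2nd, 2nd-last, ...).
Starting from "hoqbjloynrt": after the first operation, "hoqbjloyn"; after the second, "hnoyqoblj".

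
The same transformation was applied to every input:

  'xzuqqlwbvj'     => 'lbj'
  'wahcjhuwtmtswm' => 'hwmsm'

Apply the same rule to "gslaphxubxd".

hux

In each case the input is transformed by: keep every other character starting from the second (positions 2nd, 4th, 6th, ...), then delete the first 2 characters.
For "gslaphxubxd", step one produces "sahux"; step two turns that into "hux".
(Check on "xzuqqlwbvj": → "zqlbj" → "lbj" ✓)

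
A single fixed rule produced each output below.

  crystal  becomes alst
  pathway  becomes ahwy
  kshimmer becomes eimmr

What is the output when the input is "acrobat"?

abot

The rule is to delete the first 3 characters, then sort the characters into alphabetical order.
For "acrobat", step one produces "obat"; step two turns that into "abot".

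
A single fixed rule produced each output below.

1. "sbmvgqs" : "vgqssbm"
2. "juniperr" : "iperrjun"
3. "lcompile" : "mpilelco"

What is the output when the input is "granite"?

The rule is to move the first 3 characters to the end (rotate left by 3).
On "granite" that produces "nitegra".

nitegra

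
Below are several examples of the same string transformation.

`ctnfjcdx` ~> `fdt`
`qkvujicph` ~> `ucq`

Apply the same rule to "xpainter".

Rule — move the first 3 characters to the end (rotate left by 3), then keep one character in every 3, starting at position 1 (positions 1st, 4th, 7th, ...).
For "xpainter", step one produces "interxpa"; step two turns that into "iep".

iep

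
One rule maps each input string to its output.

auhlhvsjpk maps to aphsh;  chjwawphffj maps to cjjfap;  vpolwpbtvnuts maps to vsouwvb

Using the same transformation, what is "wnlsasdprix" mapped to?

The pattern: keep every other character starting from the first (positions 1st, 3rd, 5th, ...), then take characters alternately from the front and the back (1st, last, 2nd, 2nd-last, ...).
Working it through for "wnlsasdprix": intermediate "wladrx", final "wxlrad".

wxlrad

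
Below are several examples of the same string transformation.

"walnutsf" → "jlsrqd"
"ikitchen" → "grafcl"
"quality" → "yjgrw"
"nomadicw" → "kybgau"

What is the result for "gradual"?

In each case the input is transformed by: delete the first 2 characters, then shift every letter 2 places backward in the alphabet (wrapping around).
Working it through for "gradual": intermediate "adual", final "ybsyj".

ybsyj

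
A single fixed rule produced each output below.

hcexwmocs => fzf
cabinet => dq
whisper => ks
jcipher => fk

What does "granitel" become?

In each case the input is transformed by: shift every letter 3 places forward in the alphabet (wrapping around), then keep one character in every 3, starting at position 2 (positions 2nd, 5th, 8th, ...).
"granitel" → "ulo".
(Check on "jcipher": → "mflskhu" → "fk" ✓)

ulo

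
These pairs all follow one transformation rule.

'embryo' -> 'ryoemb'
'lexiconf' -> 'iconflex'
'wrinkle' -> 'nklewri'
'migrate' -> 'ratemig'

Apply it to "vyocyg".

cygvyo

Rule — move the first 3 characters to the end (rotate left by 3).
"vyocyg" → "cygvyo".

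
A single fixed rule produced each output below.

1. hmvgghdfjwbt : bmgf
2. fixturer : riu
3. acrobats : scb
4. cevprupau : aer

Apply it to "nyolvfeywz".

yyv

Each output is the input with this applied: keep one character in every 3, starting at position 2 (positions 2nd, 5th, 8th, ...), then move the last character to the front.
For "nyolvfeywz", step one produces "yvy"; step two turns that into "yyv".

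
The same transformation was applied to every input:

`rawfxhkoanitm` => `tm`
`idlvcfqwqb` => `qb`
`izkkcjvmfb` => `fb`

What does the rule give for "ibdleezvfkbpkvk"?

vk

The rule is to keep only the last 2 characters.
Applying that to "ibdleezvfkbpkvk" gives "vk".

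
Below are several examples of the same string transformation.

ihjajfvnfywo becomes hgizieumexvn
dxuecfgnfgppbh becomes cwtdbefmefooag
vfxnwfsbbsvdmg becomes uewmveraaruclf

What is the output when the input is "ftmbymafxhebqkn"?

eslaxlzewgdapjm

Looking at the pairs, the operation is to shift every letter 1 place backward in the alphabet (wrapping around).
Applying that to "ftmbymafxhebqkn" gives "eslaxlzewgdapjm".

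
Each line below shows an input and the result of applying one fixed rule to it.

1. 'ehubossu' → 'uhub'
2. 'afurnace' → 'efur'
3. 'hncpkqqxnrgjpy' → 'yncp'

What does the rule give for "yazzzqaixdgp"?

Looking at the pairs, the operation is to swap the first and last characters, then keep only the first 4 characters.
On "yazzzqaixdgp" that produces "pazz".

pazz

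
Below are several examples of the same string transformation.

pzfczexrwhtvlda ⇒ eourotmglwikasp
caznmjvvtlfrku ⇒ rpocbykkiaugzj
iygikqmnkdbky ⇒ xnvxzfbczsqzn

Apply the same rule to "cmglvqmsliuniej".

rbvakfbhaxjcxty

The transformation: shift every letter 11 places backward in the alphabet (wrapping around).
"cmglvqmsliuniej" → "rbvakfbhaxjcxty".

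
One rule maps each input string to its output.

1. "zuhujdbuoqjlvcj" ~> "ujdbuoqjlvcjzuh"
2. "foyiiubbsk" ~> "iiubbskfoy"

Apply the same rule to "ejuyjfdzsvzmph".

yjfdzsvzmpheju

Looking at the pairs, the operation is to move the first 3 characters to the end (rotate left by 3).
Doing the same to "ejuyjfdzsvzmph": "yjfdzsvzmpheju".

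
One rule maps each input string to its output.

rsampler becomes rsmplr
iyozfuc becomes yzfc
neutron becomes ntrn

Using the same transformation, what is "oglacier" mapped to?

glcr

The pattern: remove every vowel.
For "oglacier" the result is "glcr".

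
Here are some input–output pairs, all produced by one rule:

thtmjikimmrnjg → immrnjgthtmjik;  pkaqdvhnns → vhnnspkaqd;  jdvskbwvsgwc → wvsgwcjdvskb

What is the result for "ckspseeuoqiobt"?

uoqiobtckspsee

In each case the input is transformed by: swap the front and back halves of the string.
Doing the same to "ckspseeuoqiobt": "uoqiobtckspsee".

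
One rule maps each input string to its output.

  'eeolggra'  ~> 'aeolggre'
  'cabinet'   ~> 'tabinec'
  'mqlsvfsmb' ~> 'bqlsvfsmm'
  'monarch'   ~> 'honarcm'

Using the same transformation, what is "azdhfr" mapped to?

Each output is the input with this applied: swap the first and last characters.
On "azdhfr" that produces "rzdhfa".

rzdhfa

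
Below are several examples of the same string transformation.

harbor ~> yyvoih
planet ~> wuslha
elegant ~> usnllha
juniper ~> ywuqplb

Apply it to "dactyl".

Each output is the input with this applied: shift every letter 7 places forward in the alphabet (wrapping around), then sort the characters into reverse alphabetical order.
Applying both steps to "dactyl": "khjafs", then "skjhfa".

skjhfa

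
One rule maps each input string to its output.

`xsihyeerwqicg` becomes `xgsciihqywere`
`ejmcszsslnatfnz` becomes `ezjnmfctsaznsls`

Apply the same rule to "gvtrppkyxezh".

The rule is to take characters alternately from the front and the back (1st, last, 2nd, 2nd-last, ...).
So "gvtrppkyxezh" becomes "ghvzterxpypk".

ghvzterxpypk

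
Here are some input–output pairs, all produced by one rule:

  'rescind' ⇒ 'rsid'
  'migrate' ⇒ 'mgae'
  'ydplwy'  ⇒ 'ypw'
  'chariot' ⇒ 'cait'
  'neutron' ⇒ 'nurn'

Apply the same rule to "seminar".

smnr

In each case the input is transformed by: keep every other character starting from the first (positions 1st, 3rd, 5th, ...).
"seminar" → "smnr".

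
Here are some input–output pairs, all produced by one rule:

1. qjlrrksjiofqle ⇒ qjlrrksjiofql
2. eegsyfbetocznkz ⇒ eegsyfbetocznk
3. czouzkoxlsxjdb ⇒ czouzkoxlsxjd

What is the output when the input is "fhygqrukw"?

fhygqruk

The rule is to delete the last character.
"fhygqrukw" → "fhygqruk".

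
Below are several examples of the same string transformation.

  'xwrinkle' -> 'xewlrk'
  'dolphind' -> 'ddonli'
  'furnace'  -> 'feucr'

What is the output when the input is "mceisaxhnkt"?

mtckenihs

Rule — take characters alternately from the front and the back (1st, last, 2nd, 2nd-last, ...), then delete the last 2 characters.
On "mceisaxhnkt": the first step gives "mtckenihsxa", and the second then gives "mtckenihs".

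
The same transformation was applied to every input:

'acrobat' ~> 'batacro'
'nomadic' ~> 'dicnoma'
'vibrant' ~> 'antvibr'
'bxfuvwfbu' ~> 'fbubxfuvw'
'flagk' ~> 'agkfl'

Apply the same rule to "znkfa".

kfazn

The transformation: move the last 3 characters to the front (rotate right by 3).
For "znkfa" the result is "kfazn".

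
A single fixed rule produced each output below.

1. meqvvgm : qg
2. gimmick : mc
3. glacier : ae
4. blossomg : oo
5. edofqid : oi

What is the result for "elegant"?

In each case the input is transformed by: keep one character in every 3, starting at position 3 (positions 3rd, 6th, 9th, ...).
On "elegant" that produces "en".

en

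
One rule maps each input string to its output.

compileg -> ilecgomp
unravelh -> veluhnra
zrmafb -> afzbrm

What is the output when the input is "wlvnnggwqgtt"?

Each output is the input with this applied: swap the first and last characters, then swap the front and back halves of the string.
Starting from "wlvnnggwqgtt": after the first operation, "tlvnnggwqgtw"; after the second, "gwqgtwtlvnng".

gwqgtwtlvnng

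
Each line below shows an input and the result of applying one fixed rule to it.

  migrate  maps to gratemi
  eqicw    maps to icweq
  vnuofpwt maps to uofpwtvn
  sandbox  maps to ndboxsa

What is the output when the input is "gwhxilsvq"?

The pattern: move the first 2 characters to the end (rotate left by 2).
"gwhxilsvq" → "hxilsvqgw".

hxilsvqgw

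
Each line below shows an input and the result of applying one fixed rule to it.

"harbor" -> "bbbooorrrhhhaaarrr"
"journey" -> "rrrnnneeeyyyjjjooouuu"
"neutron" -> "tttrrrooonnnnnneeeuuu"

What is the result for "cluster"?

The transformation: move the first 3 characters to the end (rotate left by 3), then repeat every character 3 times.
For "cluster" the result is "sssttteeerrrcccllluuu".

sssttteeerrrcccllluuu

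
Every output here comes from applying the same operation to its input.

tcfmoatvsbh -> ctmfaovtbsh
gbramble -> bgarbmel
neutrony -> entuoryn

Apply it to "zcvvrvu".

The rule is to swap each adjacent pair of characters (1↔2, 3↔4, ...).
"zcvvrvu" → "czvvvru".

czvvvru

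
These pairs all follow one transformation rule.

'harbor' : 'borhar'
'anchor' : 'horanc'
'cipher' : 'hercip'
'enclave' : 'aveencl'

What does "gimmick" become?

ickgimm

Looking at the pairs, the operation is to move the last 3 characters to the front (rotate right by 3).
On "gimmick" that produces "ickgimm".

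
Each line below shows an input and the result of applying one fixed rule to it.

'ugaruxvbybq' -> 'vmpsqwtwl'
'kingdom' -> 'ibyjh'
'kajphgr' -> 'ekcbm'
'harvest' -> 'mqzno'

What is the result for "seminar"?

The rule is to delete the first 2 characters, then shift every letter 5 places backward in the alphabet (wrapping around).
For "seminar", step one produces "minar"; step two turns that into "hdivm".

hdivm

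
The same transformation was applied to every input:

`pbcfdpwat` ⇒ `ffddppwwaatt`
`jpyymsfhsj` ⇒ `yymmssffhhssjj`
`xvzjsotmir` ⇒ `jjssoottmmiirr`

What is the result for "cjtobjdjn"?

oobbjjddjjnn

The rule is to delete the first 3 characters, then double every character.
On "cjtobjdjn": the first step gives "objdjn", and the second then gives "oobbjjddjjnn".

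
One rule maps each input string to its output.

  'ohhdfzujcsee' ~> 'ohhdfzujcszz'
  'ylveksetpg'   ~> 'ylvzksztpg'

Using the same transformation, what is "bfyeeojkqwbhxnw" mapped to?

The pattern: replace every "e" with "z".
Applying that to "bfyeeojkqwbhxnw" gives "bfyzzojkqwbhxnw".

bfyzzojkqwbhxnw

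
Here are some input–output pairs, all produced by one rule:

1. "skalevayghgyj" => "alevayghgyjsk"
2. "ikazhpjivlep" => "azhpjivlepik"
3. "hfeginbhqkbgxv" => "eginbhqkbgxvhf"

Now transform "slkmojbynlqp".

kmojbynlqpsl

The rule is to move the first 2 characters to the end (rotate left by 2).
For "slkmojbynlqp" the result is "kmojbynlqpsl".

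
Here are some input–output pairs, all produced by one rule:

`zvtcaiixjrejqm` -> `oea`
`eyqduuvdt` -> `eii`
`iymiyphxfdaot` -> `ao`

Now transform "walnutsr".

oi

The rule is to shift every letter 12 places backward in the alphabet (wrapping around), then keep only the vowels.
Working it through for "walnutsr": intermediate "kozbihgf", final "oi".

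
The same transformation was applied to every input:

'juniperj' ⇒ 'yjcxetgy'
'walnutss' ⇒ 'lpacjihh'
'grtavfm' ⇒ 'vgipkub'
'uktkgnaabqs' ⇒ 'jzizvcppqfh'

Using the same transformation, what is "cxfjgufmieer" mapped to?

The rule is to shift every letter 11 places backward in the alphabet (wrapping around).
"cxfjgufmieer" → "rmuyvjubxttg".

rmuyvjubxttg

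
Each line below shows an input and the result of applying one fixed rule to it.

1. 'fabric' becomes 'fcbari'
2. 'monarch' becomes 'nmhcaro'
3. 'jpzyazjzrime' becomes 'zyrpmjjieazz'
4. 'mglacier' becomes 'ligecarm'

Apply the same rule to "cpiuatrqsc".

srqpiccaut

Each output is the input with this applied: sort the characters into reverse alphabetical order, then move the first 2 characters to the end (rotate left by 2).
"cpiuatrqsc" → "utsrqpicca" → "srqpiccaut".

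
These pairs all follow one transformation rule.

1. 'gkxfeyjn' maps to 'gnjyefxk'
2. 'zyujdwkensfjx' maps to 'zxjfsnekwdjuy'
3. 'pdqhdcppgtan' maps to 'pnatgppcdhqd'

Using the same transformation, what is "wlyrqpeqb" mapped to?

What's happening: move the first character to the end, then reverse the string.
Applying both steps to "wlyrqpeqb": "lyrqpeqbw", then "wbqepqryl".

wbqepqryl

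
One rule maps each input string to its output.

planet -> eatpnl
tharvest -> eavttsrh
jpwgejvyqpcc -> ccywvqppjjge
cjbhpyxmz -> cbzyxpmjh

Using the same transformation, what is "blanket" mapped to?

batnlke

Looking at the pairs, the operation is to sort the characters into reverse alphabetical order, then move the last 2 characters to the front (rotate right by 2).
Working it through for "blanket": intermediate "tnlkeba", final "batnlke".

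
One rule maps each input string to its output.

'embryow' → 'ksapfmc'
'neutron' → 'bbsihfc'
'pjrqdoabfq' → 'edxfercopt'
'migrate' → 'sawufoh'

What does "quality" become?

Looking at the pairs, the operation is to move the last character to the front, then shift every letter 12 places backward in the alphabet (wrapping around).
For "quality", step one produces "yqualit"; step two turns that into "meiozwh".
(Check on "neutron": → "nneutro" → "bbsihfc" ✓)

meiozwh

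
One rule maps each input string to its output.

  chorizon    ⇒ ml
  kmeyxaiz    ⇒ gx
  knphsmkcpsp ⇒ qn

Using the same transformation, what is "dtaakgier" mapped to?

The transformation: shift every letter 2 places backward in the alphabet (wrapping around), then keep only the last 2 characters.
Starting from "dtaakgier": after the first operation, "bryyiegcp"; after the second, "cp".

cp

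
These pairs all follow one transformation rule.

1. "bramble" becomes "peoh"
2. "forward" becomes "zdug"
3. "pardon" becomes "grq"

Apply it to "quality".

olwb

Looking at the pairs, the operation is to delete the first 3 characters, then shift every letter 3 places forward in the alphabet (wrapping around).
Working it through for "quality": intermediate "lity", final "olwb".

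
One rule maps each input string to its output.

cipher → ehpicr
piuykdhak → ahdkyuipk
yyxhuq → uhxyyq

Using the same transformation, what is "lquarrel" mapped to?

errauqll

Each output is the input with this applied: reverse the string, then move the first character to the end.
On "lquarrel": the first step gives "lerrauql", and the second then gives "errauqll".
(Check on "yyxhuq": → "quhxyy" → "uhxyyq" ✓)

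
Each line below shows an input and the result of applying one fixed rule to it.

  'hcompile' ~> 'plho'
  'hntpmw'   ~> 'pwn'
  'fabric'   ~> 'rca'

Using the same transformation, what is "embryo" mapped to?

Rule — swap the front and back halves of the string, then keep every other character starting from the first (positions 1st, 3rd, 5th, ...).
"embryo" → "ryoemb" → "rom".

rom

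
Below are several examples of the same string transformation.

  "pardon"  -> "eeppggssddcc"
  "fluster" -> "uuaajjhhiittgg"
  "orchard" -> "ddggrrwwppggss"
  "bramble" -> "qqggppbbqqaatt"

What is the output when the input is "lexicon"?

aattmmxxrrddcc

Rule — shift every letter 11 places backward in the alphabet (wrapping around), then double every character.
Applying both steps to "lexicon": "atmxrdc", then "aattmmxxrrddcc".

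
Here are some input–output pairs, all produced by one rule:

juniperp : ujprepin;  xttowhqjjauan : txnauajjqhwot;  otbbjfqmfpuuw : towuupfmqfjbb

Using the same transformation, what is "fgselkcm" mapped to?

The transformation: move the first 2 characters to the end (rotate left by 2), then reverse the string.
"fgselkcm" → "selkcmfg" → "gfmckles".

gfmckles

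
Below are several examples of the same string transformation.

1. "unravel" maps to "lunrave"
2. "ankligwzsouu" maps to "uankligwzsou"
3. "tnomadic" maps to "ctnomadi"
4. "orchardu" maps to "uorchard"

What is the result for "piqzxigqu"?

Each output is the input with this applied: move the last character to the front.
Applying that to "piqzxigqu" gives "upiqzxigq".

upiqzxigq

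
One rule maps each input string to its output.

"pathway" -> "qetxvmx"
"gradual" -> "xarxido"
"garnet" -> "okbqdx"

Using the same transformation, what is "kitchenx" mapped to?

qzebkuhf

Looking at the pairs, the operation is to shift every letter 3 places backward in the alphabet (wrapping around), then move the first 2 characters to the end (rotate left by 2).
Starting from "kitchenx": after the first operation, "hfqzebku"; after the second, "qzebkuhf".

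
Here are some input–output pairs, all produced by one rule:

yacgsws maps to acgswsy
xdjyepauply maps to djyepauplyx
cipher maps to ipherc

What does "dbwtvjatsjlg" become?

Looking at the pairs, the operation is to move the first character to the end.
Applying that to "dbwtvjatsjlg" gives "bwtvjatsjlgd".

bwtvjatsjlgd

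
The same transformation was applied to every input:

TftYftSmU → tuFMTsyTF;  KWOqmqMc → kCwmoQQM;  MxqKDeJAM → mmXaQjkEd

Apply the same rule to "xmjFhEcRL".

Each output is the input with this applied: take characters alternately from the front and the back (1st, last, 2nd, 2nd-last, ...), then flip the case of every letter.
Doing the same to "xmjFhEcRL": "XlMrJCfeH".

XlMrJCfeH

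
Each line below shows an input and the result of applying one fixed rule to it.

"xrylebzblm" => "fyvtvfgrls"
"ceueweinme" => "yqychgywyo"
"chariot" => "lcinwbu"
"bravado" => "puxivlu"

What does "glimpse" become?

The rule is to shift every letter 6 places backward in the alphabet (wrapping around), then move the first 3 characters to the end (rotate left by 3).
Applying both steps to "glimpse": "afcgjmy", then "gjmyafc".

gjmyafc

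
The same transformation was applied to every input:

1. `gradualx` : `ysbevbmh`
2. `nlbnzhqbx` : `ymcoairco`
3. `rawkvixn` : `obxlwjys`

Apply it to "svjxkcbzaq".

In each case the input is transformed by: shift every letter 1 place forward in the alphabet (wrapping around), then swap the first and last characters.
For "svjxkcbzaq", step one produces "twkyldcabr"; step two turns that into "rwkyldcabt".

rwkyldcabt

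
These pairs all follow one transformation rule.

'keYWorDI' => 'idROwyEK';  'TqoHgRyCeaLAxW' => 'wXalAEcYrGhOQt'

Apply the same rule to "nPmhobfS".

sFBOHMpN

In each case the input is transformed by: flip the case of every letter, then reverse the string.
"nPmhobfS" → "NpMHOBFs" → "sFBOHMpN".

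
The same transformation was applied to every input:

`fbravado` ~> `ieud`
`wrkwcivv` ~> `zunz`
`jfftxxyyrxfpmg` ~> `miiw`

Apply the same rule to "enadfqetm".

The rule is to shift every letter 3 places forward in the alphabet (wrapping around), then keep only the first 4 characters.
So "enadfqetm" becomes "hqdg".

hqdg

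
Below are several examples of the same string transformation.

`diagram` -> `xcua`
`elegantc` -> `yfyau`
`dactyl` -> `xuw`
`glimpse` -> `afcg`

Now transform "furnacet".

zolhu

The transformation: shift every letter 6 places backward in the alphabet (wrapping around), then delete the last 3 characters.
On "furnacet": the first step gives "zolhuwyn", and the second then gives "zolhu".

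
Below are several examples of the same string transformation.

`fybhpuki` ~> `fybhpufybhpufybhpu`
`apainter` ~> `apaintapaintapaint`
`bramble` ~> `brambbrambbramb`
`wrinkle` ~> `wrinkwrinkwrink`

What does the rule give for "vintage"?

In each case the input is transformed by: delete the last 2 characters, then write the whole string 3 times in a row.
Applying both steps to "vintage": "vinta", then "vintavintavinta".

vintavintavinta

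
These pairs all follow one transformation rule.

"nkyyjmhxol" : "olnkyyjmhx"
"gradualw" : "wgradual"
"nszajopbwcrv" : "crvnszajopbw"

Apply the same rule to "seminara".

Looking at the pairs, the operation is to move the first 3 characters to the end (rotate left by 3), then swap the front and back halves of the string.
For "seminara", step one produces "inarasem"; step two turns that into "aseminar".

aseminar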